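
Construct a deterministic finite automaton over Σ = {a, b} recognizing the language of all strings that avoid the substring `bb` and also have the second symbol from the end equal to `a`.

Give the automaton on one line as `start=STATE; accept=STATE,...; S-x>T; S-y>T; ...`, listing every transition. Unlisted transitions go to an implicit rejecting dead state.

start=q0; accept=q3,q4; q0-a>q1; q0-b>q2; q1-a>q3; q1-b>q4; q2-a>q5; q2-b>q6; q3-a>q3; q3-b>q4; q4-a>q5; q4-b>q6; q5-a>q3; q5-b>q4; q6-a>q7; q6-b>q6; q7-a>q8; q7-b>q9; q8-a>q8; q8-b>q9; q9-a>q7; q9-b>q6

Handle the two conditions separately and then intersect. One (3 states) tracks partial matches of the forbidden pattern `bb`; the other (7 states) tracks the last 2 symbols read. Each combined state is a pair, one component from each; accept when both components accept.
A 10-state machine:
        a   b  
>  q0   q1  q2 
   q1   q3  q4 
   q2   q5  q6 
 * q3   q3  q4 
 * q4   q5  q6 
   q5   q3  q4 
   q6   q7  q6 
   q7   q8  q9 
   q8   q8  q9 
   q9   q7  q6 
(> = start, * = accepting)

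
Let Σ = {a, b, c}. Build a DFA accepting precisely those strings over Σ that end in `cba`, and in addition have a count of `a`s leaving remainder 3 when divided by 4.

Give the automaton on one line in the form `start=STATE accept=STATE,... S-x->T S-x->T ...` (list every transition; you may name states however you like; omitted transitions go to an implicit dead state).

start=S0 accept=S6 S0-a->S1 S0-b->S0 S0-c->S0 S1-a->S2 S1-b->S1 S1-c->S1 S2-a->S3 S2-b->S2 S2-c->S4 S3-a->S0 S3-b->S3 S3-c->S3 S4-a->S3 S4-b->S5 S4-c->S4 S5-a->S6 S5-b->S2 S5-c->S4 S6-a->S0 S6-b->S3 S6-c->S3

Handle the two conditions separately and then intersect. One (4 states) tracks how much of the suffix `cba` has currently been matched; the other (4 states) tracks the count of `a`s modulo 4. Each combined state is a pair, one component from each; accept when both components accept. Equivalent product states are then merged.
7 states suffice.
        a   b   c  
>  S0   S1  S0  S0 
   S1   S2  S1  S1 
   S2   S3  S2  S4 
   S3   S0  S3  S3 
   S4   S3  S5  S4 
   S5   S6  S2  S4 
 * S6   S0  S3  S3 
(> = start, * = accepting)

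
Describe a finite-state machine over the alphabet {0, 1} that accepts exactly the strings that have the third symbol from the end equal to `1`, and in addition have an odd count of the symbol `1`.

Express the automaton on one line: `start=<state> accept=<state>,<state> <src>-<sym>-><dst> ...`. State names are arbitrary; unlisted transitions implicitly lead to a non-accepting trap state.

start=q0 accept=q4,q7,q10,q11 q0-0->q0 q0-1->q1 q1-0->q2 q1-1->q3 q2-0->q4 q2-1->q5 q3-0->q6 q3-1->q7 q4-0->q8 q4-1->q5 q5-0->q6 q5-1->q9 q6-0->q0 q6-1->q10 q7-0->q11 q7-1->q3 q8-0->q8 q8-1->q5 q9-0->q11 q9-1->q3 q10-0->q2 q10-1->q3 q11-0->q4 q11-1->q5

Build one automaton per condition and run them in lockstep. The first has 15 states tracking the last 3 symbols read; the second has 2 states tracking the count of `1`s modulo 2. A product state is a pair (one from each), accepting exactly when both do. Equivalent product states are then merged.
With 12 states:
          0    1  
>  q0     q0   q1 
   q1     q2   q3 
   q2     q4   q5 
   q3     q6   q7 
 * q4     q8   q5 
   q5     q6   q9 
   q6     q0  q10 
 * q7    q11   q3 
   q8     q8   q5 
   q9    q11   q3 
 * q10    q2   q3 
 * q11    q4   q5 
(> = start, * = accepting)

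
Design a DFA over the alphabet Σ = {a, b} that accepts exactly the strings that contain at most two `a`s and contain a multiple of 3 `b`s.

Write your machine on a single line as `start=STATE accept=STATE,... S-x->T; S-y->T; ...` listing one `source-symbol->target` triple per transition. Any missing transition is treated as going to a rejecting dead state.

Build one automaton per condition and run them in lockstep. The first has 4 states tracking the count of `a`s, saturating at 3; the second has 3 states tracking the count of `b`s modulo 3. A product state is a pair (one from each), accepting exactly when both do.
With 12 states:
          a    b  
>* s0     s1   s2 
 * s1     s3   s4 
   s2     s4   s5 
 * s3     s6   s7 
   s4     s7   s8 
   s5     s8   s0 
   s6     s6   s9 
   s7     s9  s10 
   s8    s10   s1 
   s9     s9  s11 
   s10   s11   s3 
   s11   s11   s6 
(> = start, * = accepting)

start=s0; accept=s0,s1,s3; s0-a->s1; s0-b->s2; s1-a->s3; s1-b->s4; s2-a->s4; s2-b->s5; s3-a->s6; s3-b->s7; s4-a->s7; s4-b->s8; s5-a->s8; s5-b->s0; s6-a->s6; s6-b->s9; s7-a->s9; s7-b->s10; s8-a->s10; s8-b->s1; s9-a->s9; s9-b->s11; s10-a->s11; s10-b->s3; s11-a->s11; s11-b->s6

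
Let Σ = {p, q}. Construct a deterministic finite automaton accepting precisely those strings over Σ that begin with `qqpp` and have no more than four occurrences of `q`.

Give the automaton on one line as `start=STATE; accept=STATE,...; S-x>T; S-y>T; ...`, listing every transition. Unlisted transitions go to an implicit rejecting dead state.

start=A; accept=F,G,H; A-p>B; A-q>C; B-p>B; B-q>B; C-p>B; C-q>D; D-p>E; D-q>B; E-p>F; E-q>B; F-p>F; F-q>G; G-p>G; G-q>H; H-p>H; H-q>B

Build one automaton per condition and run them in lockstep. The first has 6 states tracking whether the input so far still matches the prefix `qqpp`; the second has 6 states tracking the count of `q`s, saturating at 5. A product state is a pair (one from each), accepting exactly when both do. Equivalent product states are then merged.
With 8 states:
       p  q 
>  A   B  C 
   B   B  B 
   C   B  D 
   D   E  B 
   E   F  B 
 * F   F  G 
 * G   G  H 
 * H   H  B 
(> = start, * = accepting)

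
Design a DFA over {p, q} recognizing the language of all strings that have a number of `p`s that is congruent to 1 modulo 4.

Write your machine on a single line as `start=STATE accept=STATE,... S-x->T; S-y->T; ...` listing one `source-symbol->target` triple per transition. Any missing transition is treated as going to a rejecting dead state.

Keep the running count of `p`s modulo 4: each `p` advances along the cycle A → B → C → D → A while other symbols loop. Accept at B.
With 4 states:
       p  q 
>  A   B  A 
 * B   C  B 
   C   D  C 
   D   A  D 
(> = start, * = accepting)

start=A; accept=B; A-p->B; A-q->A; B-p->C; B-q->B; C-p->D; C-q->C; D-p->A; D-q->D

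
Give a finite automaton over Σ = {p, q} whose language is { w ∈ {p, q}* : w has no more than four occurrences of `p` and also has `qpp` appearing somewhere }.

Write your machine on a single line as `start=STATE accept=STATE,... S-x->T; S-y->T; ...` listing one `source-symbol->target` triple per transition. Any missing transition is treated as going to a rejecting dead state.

Handle the two conditions separately and then intersect. One (6 states) tracks the count of `p`s, saturating at 5; the other (4 states) tracks whether and how much of `qpp` has been seen. Each combined state is a pair, one component from each; accept when both components accept. After merging equivalent states the machine shrinks.
13 states suffice.
          p    q  
>  s0     s1   s2 
   s1     s3   s4 
   s2     s5   s2 
   s3     s6   s7 
   s4     s8   s4 
   s5     s9   s4 
   s6     s6   s6 
   s7    s10   s7 
   s8    s11   s7 
 * s9    s11   s9 
   s10   s12   s6 
 * s11   s12  s11 
 * s12    s6  s12 
(> = start, * = accepting)

start=s0; accept=s9,s11,s12; s0-p->s1; s0-q->s2; s1-p->s3; s1-q->s4; s2-p->s5; s2-q->s2; s3-p->s6; s3-q->s7; s4-p->s8; s4-q->s4; s5-p->s9; s5-q->s4; s6-p->s6; s6-q->s6; s7-p->s10; s7-q->s7; s8-p->s11; s8-q->s7; s9-p->s11; s9-q->s9; s10-p->s12; s10-q->s6; s11-p->s12; s11-q->s11; s12-p->s6; s12-q->s12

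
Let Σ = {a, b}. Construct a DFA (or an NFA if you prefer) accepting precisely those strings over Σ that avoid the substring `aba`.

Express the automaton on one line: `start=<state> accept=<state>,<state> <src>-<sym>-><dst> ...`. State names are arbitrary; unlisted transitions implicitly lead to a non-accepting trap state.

Track partial matches of the forbidden pattern `aba`. State s3 is a dead state reached once `aba` has occurred; every other state accepts. s0 means no part of `aba` is currently matched.
With 4 states:
        a   b  
>* s0   s1  s0 
 * s1   s1  s2 
 * s2   s3  s0 
   s3   s3  s3 
(> = start, * = accepting)

start=s0 accept=s0,s1,s2 s0-a->s1 s0-b->s0 s1-a->s1 s1-b->s2 s2-a->s3 s2-b->s0 s3-a->s3 s3-b->s3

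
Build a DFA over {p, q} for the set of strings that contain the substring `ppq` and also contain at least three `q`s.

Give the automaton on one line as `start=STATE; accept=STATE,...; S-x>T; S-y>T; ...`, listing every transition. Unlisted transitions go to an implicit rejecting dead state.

start=s0; accept=s9; s0-p>s1; s0-q>s2; s1-p>s3; s1-q>s2; s2-p>s4; s2-q>s5; s3-p>s3; s3-q>s6; s4-p>s6; s4-q>s5; s5-p>s7; s5-q>s5; s6-p>s6; s6-q>s8; s7-p>s8; s7-q>s5; s8-p>s8; s8-q>s9; s9-p>s9; s9-q>s9

Run two small machines in parallel and take their product. The first has 4 states tracking whether and how much of `ppq` has been seen; the second has 5 states tracking the count of `q`s, saturating at 4. A product state is a pair (one from each), accepting exactly when both do. After merging equivalent states the machine shrinks.
10 states suffice.
        p   q  
>  s0   s1  s2 
   s1   s3  s2 
   s2   s4  s5 
   s3   s3  s6 
   s4   s6  s5 
   s5   s7  s5 
   s6   s6  s8 
   s7   s8  s5 
   s8   s8  s9 
 * s9   s9  s9 
(> = start, * = accepting)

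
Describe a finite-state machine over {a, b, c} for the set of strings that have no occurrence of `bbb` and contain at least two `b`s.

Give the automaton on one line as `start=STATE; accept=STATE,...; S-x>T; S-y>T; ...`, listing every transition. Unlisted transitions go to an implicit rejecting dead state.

Run two small machines in parallel and take their product. One (4 states) tracks partial matches of the forbidden pattern `bbb`; the other (4 states) tracks the count of `b`s, saturating at 3. Each combined state is a pair, one component from each; accept when both components accept.
        a   b   c  
>  s0   s0  s1  s0 
   s1   s2  s3  s2 
   s2   s2  s4  s2 
 * s3   s5  s6  s5 
 * s4   s5  s7  s5 
 * s5   s5  s8  s5 
   s6   s6  s6  s6 
 * s7   s9  s6  s9 
 * s8   s9  s7  s9 
 * s9   s9  s8  s9 
(> = start, * = accepting)

start=s0; accept=s3,s4,s5,s7,s8,s9; s0-a>s0; s0-b>s1; s0-c>s0; s1-a>s2; s1-b>s3; s1-c>s2; s2-a>s2; s2-b>s4; s2-c>s2; s3-a>s5; s3-b>s6; s3-c>s5; s4-a>s5; s4-b>s7; s4-c>s5; s5-a>s5; s5-b>s8; s5-c>s5; s6-a>s6; s6-b>s6; s6-c>s6; s7-a>s9; s7-b>s6; s7-c>s9; s8-a>s9; s8-b>s7; s8-c>s9; s9-a>s9; s9-b>s8; s9-c>s9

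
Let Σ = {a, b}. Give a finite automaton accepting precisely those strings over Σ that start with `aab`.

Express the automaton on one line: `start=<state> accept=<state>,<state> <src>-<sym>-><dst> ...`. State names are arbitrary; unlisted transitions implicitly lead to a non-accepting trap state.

Check the first 3 symbols one by one: S0 through S2 record how many have matched `aab` so far; any wrong symbol goes to the dead state S4. After all 3 match we enter the accepting sink S3.
A 5-state machine:
        a   b  
>  S0   S1  S4 
   S1   S2  S4 
   S2   S4  S3 
 * S3   S3  S3 
   S4   S4  S4 
(> = start, * = accepting)

start=S0 accept=S3 S0-a->S1 S0-b->S4 S1-a->S2 S1-b->S4 S2-a->S4 S2-b->S3 S3-a->S3 S3-b->S3 S4-a->S4 S4-b->S4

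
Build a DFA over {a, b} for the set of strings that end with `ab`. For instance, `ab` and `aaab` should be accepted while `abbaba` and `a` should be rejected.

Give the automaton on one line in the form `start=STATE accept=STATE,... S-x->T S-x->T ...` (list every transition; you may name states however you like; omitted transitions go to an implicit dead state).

Let each state record the length of the longest suffix of the input read so far that is also a prefix of `ab`. S1 means the last symbol is `a`; S2 means the last 2 symbols are `ab`. Accept only at S2, where the string currently ends in `ab`.
        a   b  
>  S0   S1  S0 
   S1   S1  S2 
 * S2   S1  S0 
(> = start, * = accepting)

start=S0 accept=S2 S0-a->S1 S0-b->S0 S1-a->S1 S1-b->S2 S2-a->S1 S2-b->S0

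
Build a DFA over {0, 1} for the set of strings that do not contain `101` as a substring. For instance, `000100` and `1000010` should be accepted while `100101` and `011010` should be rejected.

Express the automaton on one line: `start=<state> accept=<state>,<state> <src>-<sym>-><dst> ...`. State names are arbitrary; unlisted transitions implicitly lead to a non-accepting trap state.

start=s0 accept=s0,s1,s2 s0-0->s0 s0-1->s1 s1-0->s2 s1-1->s1 s2-0->s0 s2-1->s3 s3-0->s3 s3-1->s3

This is the complement of 'contains `101`'. Use the same substring-matching states — s0 through s3 holding how much of `101` has just been matched — but flip the accepting set: everything except the trap s3 accepts.
4 states suffice.
        0   1  
>* s0   s0  s1 
 * s1   s2  s1 
 * s2   s0  s3 
   s3   s3  s3 
(> = start, * = accepting)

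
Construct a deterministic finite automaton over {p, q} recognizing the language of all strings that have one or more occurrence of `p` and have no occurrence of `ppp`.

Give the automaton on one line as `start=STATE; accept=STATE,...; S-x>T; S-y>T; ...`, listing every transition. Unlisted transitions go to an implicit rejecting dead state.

start=A; accept=B,C,D,F,G; A-p>B; A-q>A; B-p>C; B-q>D; C-p>E; C-q>F; D-p>G; D-q>D; E-p>E; E-q>E; F-p>G; F-q>F; G-p>C; G-q>F

Run two small machines in parallel and take their product. The first has 3 states tracking the count of `p`s, saturating at 2; the second has 4 states tracking partial matches of the forbidden pattern `ppp`. A product state is a pair (one from each), accepting exactly when both do.
A 7-state machine:
       p  q 
>  A   B  A 
 * B   C  D 
 * C   E  F 
 * D   G  D 
   E   E  E 
 * F   G  F 
 * G   C  F 
(> = start, * = accepting)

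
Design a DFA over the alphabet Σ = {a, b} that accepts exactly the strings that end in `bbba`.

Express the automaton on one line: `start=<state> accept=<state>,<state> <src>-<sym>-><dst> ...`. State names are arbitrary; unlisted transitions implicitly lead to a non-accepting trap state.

start=q0 accept=q4 q0-a->q0 q0-b->q1 q1-a->q0 q1-b->q2 q2-a->q0 q2-b->q3 q3-a->q4 q3-b->q3 q4-a->q0 q4-b->q1

Remember how much of `bbba` the current input suffix matches. State q0 means no match yet; q1 means the last symbol is `b`; q2 means the last 2 symbols are `bb`; q3 means the last 3 symbols are `bbb`; q4 means the last 4 symbols are `bbba`. Only q4 accepts. On a mismatch, fall back to the longest proper suffix that is still a prefix of `bbba`.
        a   b  
>  q0   q0  q1 
   q1   q0  q2 
   q2   q0  q3 
   q3   q4  q3 
 * q4   q0  q1 
(> = start, * = accepting)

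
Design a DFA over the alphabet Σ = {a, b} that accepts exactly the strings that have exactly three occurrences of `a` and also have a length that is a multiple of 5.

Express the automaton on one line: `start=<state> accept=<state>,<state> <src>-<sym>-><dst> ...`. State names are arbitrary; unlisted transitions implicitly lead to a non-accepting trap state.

start=S0 accept=S15 S0-a->S1 S0-b->S2 S1-a->S3 S1-b->S4 S2-a->S4 S2-b->S5 S3-a->S6 S3-b->S7 S4-a->S7 S4-b->S8 S5-a->S8 S5-b->S9 S6-a->S10 S6-b->S11 S7-a->S11 S7-b->S12 S8-a->S12 S8-b->S13 S9-a->S13 S9-b->S14 S10-a->S10 S10-b->S10 S11-a->S10 S11-b->S15 S12-a->S15 S12-b->S16 S13-a->S16 S13-b->S17 S14-a->S17 S14-b->S0 S15-a->S10 S15-b->S18 S16-a->S18 S16-b->S19 S17-a->S19 S17-b->S1 S18-a->S10 S18-b->S20 S19-a->S20 S19-b->S3 S20-a->S10 S20-b->S6

Run two small machines in parallel and take their product. One (5 states) tracks the count of `a`s, saturating at 4; the other (5 states) tracks the input length modulo 5. Each combined state is a pair, one component from each; accept when both components accept. Equivalent product states are then merged.
With 21 states:
          a    b  
>  S0     S1   S2 
   S1     S3   S4 
   S2     S4   S5 
   S3     S6   S7 
   S4     S7   S8 
   S5     S8   S9 
   S6    S10  S11 
   S7    S11  S12 
   S8    S12  S13 
   S9    S13  S14 
   S10   S10  S10 
   S11   S10  S15 
   S12   S15  S16 
   S13   S16  S17 
   S14   S17   S0 
 * S15   S10  S18 
   S16   S18  S19 
   S17   S19   S1 
   S18   S10  S20 
   S19   S20   S3 
   S20   S10   S6 
(> = start, * = accepting)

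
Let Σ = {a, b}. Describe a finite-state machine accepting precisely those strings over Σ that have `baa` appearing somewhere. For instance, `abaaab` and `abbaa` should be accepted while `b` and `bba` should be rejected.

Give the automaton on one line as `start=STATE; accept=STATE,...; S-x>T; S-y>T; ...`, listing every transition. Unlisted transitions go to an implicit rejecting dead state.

start=s0; accept=s3; s0-a>s0; s0-b>s1; s1-a>s2; s1-b>s1; s2-a>s3; s2-b>s1; s3-a>s3; s3-b>s3

Track how much of `baa` has been matched so far: state s0 is no progress, s3 is the absorbing accept state reached once `baa` has occurred. Intermediate states record partial matches; on a mismatch, fall back to the longest reusable overlap.
A 4-state machine:
        a   b  
>  s0   s0  s1 
   s1   s2  s1 
   s2   s3  s1 
 * s3   s3  s3 
(> = start, * = accepting)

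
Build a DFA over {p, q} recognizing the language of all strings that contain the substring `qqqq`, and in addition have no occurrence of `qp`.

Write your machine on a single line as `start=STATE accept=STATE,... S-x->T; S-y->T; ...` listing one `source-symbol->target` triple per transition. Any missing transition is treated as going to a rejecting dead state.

start=S0; accept=S5; S0-p->S0; S0-q->S1; S1-p->S2; S1-q->S3; S2-p->S2; S2-q->S2; S3-p->S2; S3-q->S4; S4-p->S2; S4-q->S5; S5-p->S2; S5-q->S5

Build one automaton per condition and run them in lockstep. One (5 states) tracks whether and how much of `qqqq` has been seen; the other (3 states) tracks partial matches of the forbidden pattern `qp`. Each combined state is a pair, one component from each; accept when both components accept. Equivalent product states are then merged.
        p   q  
>  S0   S0  S1 
   S1   S2  S3 
   S2   S2  S2 
   S3   S2  S4 
   S4   S2  S5 
 * S5   S2  S5 
(> = start, * = accepting)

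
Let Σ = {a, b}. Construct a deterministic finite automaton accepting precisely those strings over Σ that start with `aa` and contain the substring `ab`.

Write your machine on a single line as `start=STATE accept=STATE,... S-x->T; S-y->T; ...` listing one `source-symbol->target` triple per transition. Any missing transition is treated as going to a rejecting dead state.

Handle the two conditions separately and then intersect. One (4 states) tracks whether the input so far still matches the prefix `aa`; the other (3 states) tracks whether and how much of `ab` has been seen. Each combined state is a pair, one component from each; accept when both components accept. Minimizing collapses redundant product states.
5 states suffice.
        a   b  
>  q0   q1  q2 
   q1   q3  q2 
   q2   q2  q2 
   q3   q3  q4 
 * q4   q4  q4 
(> = start, * = accepting)

start=q0; accept=q4; q0-a->q1; q0-b->q2; q1-a->q3; q1-b->q2; q2-a->q2; q2-b->q2; q3-a->q3; q3-b->q4; q4-a->q4; q4-b->q4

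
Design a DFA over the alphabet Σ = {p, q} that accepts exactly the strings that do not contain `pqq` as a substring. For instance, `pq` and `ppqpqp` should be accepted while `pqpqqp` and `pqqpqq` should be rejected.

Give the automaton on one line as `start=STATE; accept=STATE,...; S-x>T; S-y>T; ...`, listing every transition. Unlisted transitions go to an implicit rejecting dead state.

Track partial matches of the forbidden pattern `pqq`. State s3 is a dead state reached once `pqq` has occurred; every other state accepts. s0 means no part of `pqq` is currently matched.
With 4 states:
        p   q  
>* s0   s1  s0 
 * s1   s1  s2 
 * s2   s1  s3 
   s3   s3  s3 
(> = start, * = accepting)

start=s0; accept=s0,s1,s2; s0-p>s1; s0-q>s0; s1-p>s1; s1-q>s2; s2-p>s1; s2-q>s3; s3-p>s3; s3-q>s3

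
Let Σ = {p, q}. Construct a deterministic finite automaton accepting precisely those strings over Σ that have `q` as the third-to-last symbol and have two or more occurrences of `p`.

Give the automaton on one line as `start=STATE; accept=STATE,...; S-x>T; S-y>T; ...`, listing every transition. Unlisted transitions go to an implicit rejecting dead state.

start=s0; accept=s9,s11,s12,s13; s0-p>s1; s0-q>s2; s1-p>s3; s1-q>s4; s2-p>s5; s2-q>s2; s3-p>s3; s3-q>s6; s4-p>s7; s4-q>s8; s5-p>s9; s5-q>s4; s6-p>s7; s6-q>s10; s7-p>s9; s7-q>s11; s8-p>s12; s8-q>s8; s9-p>s3; s9-q>s6; s10-p>s12; s10-q>s13; s11-p>s7; s11-q>s10; s12-p>s9; s12-q>s11; s13-p>s12; s13-q>s13

Handle the two conditions separately and then intersect. One (15 states) tracks the last 3 symbols read; the other (4 states) tracks the count of `p`s, saturating at 3. Each combined state is a pair, one component from each; accept when both components accept. Equivalent product states are then merged.
A 14-state machine:
          p    q  
>  s0     s1   s2 
   s1     s3   s4 
   s2     s5   s2 
   s3     s3   s6 
   s4     s7   s8 
   s5     s9   s4 
   s6     s7  s10 
   s7     s9  s11 
   s8    s12   s8 
 * s9     s3   s6 
   s10   s12  s13 
 * s11    s7  s10 
 * s12    s9  s11 
 * s13   s12  s13 
(> = start, * = accepting)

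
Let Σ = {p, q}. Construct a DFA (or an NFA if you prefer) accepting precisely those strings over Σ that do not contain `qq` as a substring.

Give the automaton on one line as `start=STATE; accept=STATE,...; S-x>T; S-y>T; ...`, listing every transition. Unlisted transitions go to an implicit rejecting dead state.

Track partial matches of the forbidden pattern `qq`. State S2 is a dead state reached once `qq` has occurred; every other state accepts. S0 means no part of `qq` is currently matched.
3 states suffice.
        p   q  
>* S0   S0  S1 
 * S1   S0  S2 
   S2   S2  S2 
(> = start, * = accepting)

start=S0; accept=S0,S1; S0-p>S0; S0-q>S1; S1-p>S0; S1-q>S2; S2-p>S2; S2-q>S2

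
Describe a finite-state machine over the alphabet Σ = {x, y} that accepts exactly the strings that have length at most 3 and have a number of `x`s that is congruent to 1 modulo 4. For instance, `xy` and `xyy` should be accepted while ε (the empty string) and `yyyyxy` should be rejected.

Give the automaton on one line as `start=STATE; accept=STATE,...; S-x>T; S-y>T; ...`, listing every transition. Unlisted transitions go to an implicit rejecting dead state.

Run two small machines in parallel and take their product. One (5 states) tracks the input length, saturating at 4; the other (4 states) tracks the count of `x`s modulo 4. Each combined state is a pair, one component from each; accept when both components accept. Equivalent product states are then merged.
7 states suffice.
        x   y  
>  q0   q1  q2 
 * q1   q3  q4 
   q2   q4  q5 
   q3   q3  q3 
 * q4   q3  q6 
   q5   q6  q3 
 * q6   q3  q3 
(> = start, * = accepting)

start=q0; accept=q1,q4,q6; q0-x>q1; q0-y>q2; q1-x>q3; q1-y>q4; q2-x>q4; q2-y>q5; q3-x>q3; q3-y>q3; q4-x>q3; q4-y>q6; q5-x>q6; q5-y>q3; q6-x>q3; q6-y>q3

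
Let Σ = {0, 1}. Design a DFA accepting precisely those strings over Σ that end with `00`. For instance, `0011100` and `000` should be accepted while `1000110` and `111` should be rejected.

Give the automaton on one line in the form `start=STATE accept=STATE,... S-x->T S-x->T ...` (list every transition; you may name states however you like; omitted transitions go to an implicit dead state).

Let each state record the length of the longest suffix of the input read so far that is also a prefix of `00`. q1 means the last symbol is `0`; q2 means the last 2 symbols are `00`. Accept only at q2, where the string currently ends in `00`.
A 3-state machine:
        0   1  
>  q0   q1  q0 
   q1   q2  q0 
 * q2   q2  q0 
(> = start, * = accepting)

start=q0 accept=q2 q0-0->q1 q0-1->q0 q1-0->q2 q1-1->q0 q2-0->q2 q2-1->q0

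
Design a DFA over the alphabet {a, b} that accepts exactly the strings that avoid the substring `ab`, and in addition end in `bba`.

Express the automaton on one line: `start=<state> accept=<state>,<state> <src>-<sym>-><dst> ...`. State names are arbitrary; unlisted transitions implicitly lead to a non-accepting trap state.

start=s0 accept=s4 s0-a->s1 s0-b->s2 s1-a->s1 s1-b->s1 s2-a->s1 s2-b->s3 s3-a->s4 s3-b->s3 s4-a->s1 s4-b->s1

Handle the two conditions separately and then intersect. One (3 states) tracks partial matches of the forbidden pattern `ab`; the other (4 states) tracks how much of the suffix `bba` has currently been matched. Each combined state is a pair, one component from each; accept when both components accept. After merging equivalent states the machine shrinks.
        a   b  
>  s0   s1  s2 
   s1   s1  s1 
   s2   s1  s3 
   s3   s4  s3 
 * s4   s1  s1 
(> = start, * = accepting)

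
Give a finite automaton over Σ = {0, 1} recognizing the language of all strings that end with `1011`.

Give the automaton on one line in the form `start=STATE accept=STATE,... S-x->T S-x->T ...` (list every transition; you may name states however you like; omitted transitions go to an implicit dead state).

Let each state record the length of the longest suffix of the input read so far that is also a prefix of `1011`. s1 means the last symbol is `1`; s2 means the last 2 symbols are `10`; s3 means the last 3 symbols are `101`; s4 means the last 4 symbols are `1011`. Accept only at s4, where the string currently ends in `1011`.
5 states suffice.
        0   1  
>  s0   s0  s1 
   s1   s2  s1 
   s2   s0  s3 
   s3   s2  s4 
 * s4   s2  s1 
(> = start, * = accepting)

start=s0 accept=s4 s0-0->s0 s0-1->s1 s1-0->s2 s1-1->s1 s2-0->s0 s2-1->s3 s3-0->s2 s3-1->s4 s4-0->s2 s4-1->s1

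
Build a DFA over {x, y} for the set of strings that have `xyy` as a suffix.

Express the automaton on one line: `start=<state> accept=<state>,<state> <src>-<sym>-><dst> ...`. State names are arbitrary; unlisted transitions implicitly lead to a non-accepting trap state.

Remember how much of `xyy` the current input suffix matches. State S0 means no match yet; S1 means the last symbol is `x`; S2 means the last 2 symbols are `xy`; S3 means the last 3 symbols are `xyy`. Only S3 accepts. On a mismatch, fall back to the longest proper suffix that is still a prefix of `xyy`.
A 4-state machine:
        x   y  
>  S0   S1  S0 
   S1   S1  S2 
   S2   S1  S3 
 * S3   S1  S0 
(> = start, * = accepting)

start=S0 accept=S3 S0-x->S1 S0-y->S0 S1-x->S1 S1-y->S2 S2-x->S1 S2-y->S3 S3-x->S1 S3-y->S0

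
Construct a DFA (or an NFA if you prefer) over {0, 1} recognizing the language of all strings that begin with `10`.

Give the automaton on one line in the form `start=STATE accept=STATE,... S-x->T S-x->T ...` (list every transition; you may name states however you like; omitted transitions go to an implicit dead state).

Walk along `10` while the input agrees: from q0 take `1` to q1, and so on. Any deviation drops to the rejecting sink q3. Once q2 is reached the prefix is confirmed and every continuation is accepted.
4 states suffice.
        0   1  
>  q0   q3  q1 
   q1   q2  q3 
 * q2   q2  q2 
   q3   q3  q3 
(> = start, * = accepting)

start=q0 accept=q2 q0-0->q3 q0-1->q1 q1-0->q2 q1-1->q3 q2-0->q2 q2-1->q2 q3-0->q3 q3-1->q3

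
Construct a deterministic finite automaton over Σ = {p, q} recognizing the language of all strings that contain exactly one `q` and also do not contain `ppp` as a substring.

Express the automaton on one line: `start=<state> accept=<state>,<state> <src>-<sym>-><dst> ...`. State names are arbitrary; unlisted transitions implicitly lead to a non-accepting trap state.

Build one automaton per condition and run them in lockstep. The first has 3 states tracking the count of `q`s, saturating at 2; the second has 4 states tracking partial matches of the forbidden pattern `ppp`. A product state is a pair (one from each), accepting exactly when both do. Minimizing collapses redundant product states.
With 7 states:
        p   q  
>  s0   s1  s2 
   s1   s3  s2 
 * s2   s4  s5 
   s3   s5  s2 
 * s4   s6  s5 
   s5   s5  s5 
 * s6   s5  s5 
(> = start, * = accepting)

start=s0 accept=s2,s4,s6 s0-p->s1 s0-q->s2 s1-p->s3 s1-q->s2 s2-p->s4 s2-q->s5 s3-p->s5 s3-q->s2 s4-p->s6 s4-q->s5 s5-p->s5 s5-q->s5 s6-p->s5 s6-q->s5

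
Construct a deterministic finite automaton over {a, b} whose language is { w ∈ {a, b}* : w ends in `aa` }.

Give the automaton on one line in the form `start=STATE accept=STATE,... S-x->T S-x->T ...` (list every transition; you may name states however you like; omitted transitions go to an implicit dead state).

start=q0 accept=q2 q0-a->q1 q0-b->q0 q1-a->q2 q1-b->q0 q2-a->q2 q2-b->q0

Remember how much of `aa` the current input suffix matches. State q0 means no match yet; q1 means the last symbol is `a`; q2 means the last 2 symbols are `aa`. Only q2 accepts. On a mismatch, fall back to the longest proper suffix that is still a prefix of `aa`.
3 states suffice.
        a   b  
>  q0   q1  q0 
   q1   q2  q0 
 * q2   q2  q0 
(> = start, * = accepting)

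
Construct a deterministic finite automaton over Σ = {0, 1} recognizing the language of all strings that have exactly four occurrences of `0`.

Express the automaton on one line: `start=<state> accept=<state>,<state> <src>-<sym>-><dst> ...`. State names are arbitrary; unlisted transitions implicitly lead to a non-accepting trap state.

Only the number of `0`s matters, and only up to 5. Make a chain q0 → q1 → q2 → q3 → q4 → q5 advanced by each `0` (with q5 absorbing); every other symbol self-loops. The accepting set is {q4}.
        0   1  
>  q0   q1  q0 
   q1   q2  q1 
   q2   q3  q2 
   q3   q4  q3 
 * q4   q5  q4 
   q5   q5  q5 
(> = start, * = accepting)

start=q0 accept=q4 q0-0->q1 q0-1->q0 q1-0->q2 q1-1->q1 q2-0->q3 q2-1->q2 q3-0->q4 q3-1->q3 q4-0->q5 q4-1->q4 q5-0->q5 q5-1->q5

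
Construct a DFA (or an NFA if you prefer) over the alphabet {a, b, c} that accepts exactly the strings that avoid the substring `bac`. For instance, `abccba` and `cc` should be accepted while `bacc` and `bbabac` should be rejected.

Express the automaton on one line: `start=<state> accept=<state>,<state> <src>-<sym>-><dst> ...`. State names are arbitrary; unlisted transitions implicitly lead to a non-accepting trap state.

This is the complement of 'contains `bac`'. Use the same substring-matching states — s0 through s3 holding how much of `bac` has just been matched — but flip the accepting set: everything except the trap s3 accepts.
A 4-state machine:
        a   b   c  
>* s0   s0  s1  s0 
 * s1   s2  s1  s0 
 * s2   s0  s1  s3 
   s3   s3  s3  s3 
(> = start, * = accepting)

start=s0 accept=s0,s1,s2 s0-a->s0 s0-b->s1 s0-c->s0 s1-a->s2 s1-b->s1 s1-c->s0 s2-a->s0 s2-b->s1 s2-c->s3 s3-a->s3 s3-b->s3 s3-c->s3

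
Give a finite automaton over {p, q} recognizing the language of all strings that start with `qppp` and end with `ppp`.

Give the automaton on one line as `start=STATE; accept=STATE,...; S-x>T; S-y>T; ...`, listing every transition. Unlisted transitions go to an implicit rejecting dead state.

start=A; accept=F; A-p>B; A-q>C; B-p>B; B-q>B; C-p>D; C-q>B; D-p>E; D-q>B; E-p>F; E-q>B; F-p>F; F-q>G; G-p>H; G-q>G; H-p>I; H-q>G; I-p>F; I-q>G

Run two small machines in parallel and take their product. The first has 6 states tracking whether the input so far still matches the prefix `qppp`; the second has 4 states tracking how much of the suffix `ppp` has currently been matched. A product state is a pair (one from each), accepting exactly when both do. After merging equivalent states the machine shrinks.
9 states suffice.
       p  q 
>  A   B  C 
   B   B  B 
   C   D  B 
   D   E  B 
   E   F  B 
 * F   F  G 
   G   H  G 
   H   I  G 
   I   F  G 
(> = start, * = accepting)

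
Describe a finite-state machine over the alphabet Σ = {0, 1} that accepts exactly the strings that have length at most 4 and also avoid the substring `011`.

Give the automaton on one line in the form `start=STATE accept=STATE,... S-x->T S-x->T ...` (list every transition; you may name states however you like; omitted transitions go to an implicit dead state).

start=A accept=A,B,C,D,E,F,G,H,J A-0->B A-1->C B-0->D B-1->E C-0->D C-1->F D-0->G D-1->H E-0->G E-1->I F-0->G F-1->G G-0->J G-1->J H-0->J H-1->I I-0->I I-1->I J-0->I J-1->I

Run two small machines in parallel and take their product. The first has 6 states tracking the input length, saturating at 5; the second has 4 states tracking partial matches of the forbidden pattern `011`. A product state is a pair (one from each), accepting exactly when both do. After merging equivalent states the machine shrinks.
With 10 states:
       0  1 
>* A   B  C 
 * B   D  E 
 * C   D  F 
 * D   G  H 
 * E   G  I 
 * F   G  G 
 * G   J  J 
 * H   J  I 
   I   I  I 
 * J   I  I 
(> = start, * = accepting)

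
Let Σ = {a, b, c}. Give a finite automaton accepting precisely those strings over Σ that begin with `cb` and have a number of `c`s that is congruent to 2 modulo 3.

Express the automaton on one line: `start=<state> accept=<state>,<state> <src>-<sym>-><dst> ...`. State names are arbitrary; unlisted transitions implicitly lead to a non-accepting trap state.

start=q0 accept=q6 q0-a->q1 q0-b->q1 q0-c->q2 q1-a->q1 q1-b->q1 q1-c->q3 q2-a->q3 q2-b->q4 q2-c->q5 q3-a->q3 q3-b->q3 q3-c->q5 q4-a->q4 q4-b->q4 q4-c->q6 q5-a->q5 q5-b->q5 q5-c->q1 q6-a->q6 q6-b->q6 q6-c->q7 q7-a->q7 q7-b->q7 q7-c->q4

Run two small machines in parallel and take their product. One (4 states) tracks whether the input so far still matches the prefix `cb`; the other (3 states) tracks the count of `c`s modulo 3. Each combined state is a pair, one component from each; accept when both components accept.
8 states suffice.
        a   b   c  
>  q0   q1  q1  q2 
   q1   q1  q1  q3 
   q2   q3  q4  q5 
   q3   q3  q3  q5 
   q4   q4  q4  q6 
   q5   q5  q5  q1 
 * q6   q6  q6  q7 
   q7   q7  q7  q4 
(> = start, * = accepting)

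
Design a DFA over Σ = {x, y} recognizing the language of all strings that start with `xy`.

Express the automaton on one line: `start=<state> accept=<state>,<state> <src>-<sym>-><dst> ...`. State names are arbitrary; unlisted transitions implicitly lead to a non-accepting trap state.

Walk along `xy` while the input agrees: from q0 take `x` to q1, and so on. Any deviation drops to the rejecting sink q3. Once q2 is reached the prefix is confirmed and every continuation is accepted.
With 4 states:
        x   y  
>  q0   q1  q3 
   q1   q3  q2 
 * q2   q2  q2 
   q3   q3  q3 
(> = start, * = accepting)

start=q0 accept=q2 q0-x->q1 q0-y->q3 q1-x->q3 q1-y->q2 q2-x->q2 q2-y->q2 q3-x->q3 q3-y->q3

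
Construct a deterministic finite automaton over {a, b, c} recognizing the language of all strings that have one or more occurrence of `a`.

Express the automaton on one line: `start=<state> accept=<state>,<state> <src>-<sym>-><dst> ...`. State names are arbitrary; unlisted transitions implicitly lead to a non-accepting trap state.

Only the number of `a`s matters, and only up to 2. Make a chain q0 → q1 → q2 advanced by each `a` (with q2 absorbing); every other symbol self-loops. The accepting set is {q1, q2}.
With 3 states:
        a   b   c  
>  q0   q1  q0  q0 
 * q1   q2  q1  q1 
 * q2   q2  q2  q2 
(> = start, * = accepting)

start=q0 accept=q1,q2 q0-a->q1 q0-b->q0 q0-c->q0 q1-a->q2 q1-b->q1 q1-c->q1 q2-a->q2 q2-b->q2 q2-c->q2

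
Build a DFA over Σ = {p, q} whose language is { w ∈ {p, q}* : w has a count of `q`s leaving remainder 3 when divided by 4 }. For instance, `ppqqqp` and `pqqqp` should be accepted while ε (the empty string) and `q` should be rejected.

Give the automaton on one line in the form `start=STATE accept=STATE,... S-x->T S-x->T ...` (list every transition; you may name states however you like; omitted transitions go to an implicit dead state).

Keep the running count of `q`s modulo 4: each `q` advances along the cycle s0 → s1 → s2 → s3 → s0 while other symbols loop. Accept at s3.
        p   q  
>  s0   s0  s1 
   s1   s1  s2 
   s2   s2  s3 
 * s3   s3  s0 
(> = start, * = accepting)

start=s0 accept=s3 s0-p->s0 s0-q->s1 s1-p->s1 s1-q->s2 s2-p->s2 s2-q->s3 s3-p->s3 s3-q->s0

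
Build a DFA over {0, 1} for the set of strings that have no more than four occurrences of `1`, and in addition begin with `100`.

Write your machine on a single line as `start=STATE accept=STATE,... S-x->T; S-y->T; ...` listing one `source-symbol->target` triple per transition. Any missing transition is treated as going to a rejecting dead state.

start=S0; accept=S4,S5,S6,S7; S0-0->S1; S0-1->S2; S1-0->S1; S1-1->S1; S2-0->S3; S2-1->S1; S3-0->S4; S3-1->S1; S4-0->S4; S4-1->S5; S5-0->S5; S5-1->S6; S6-0->S6; S6-1->S7; S7-0->S7; S7-1->S1

Handle the two conditions separately and then intersect. The first has 6 states tracking the count of `1`s, saturating at 5; the second has 5 states tracking whether the input so far still matches the prefix `100`. A product state is a pair (one from each), accepting exactly when both do. Minimizing collapses redundant product states.
With 8 states:
        0   1  
>  S0   S1  S2 
   S1   S1  S1 
   S2   S3  S1 
   S3   S4  S1 
 * S4   S4  S5 
 * S5   S5  S6 
 * S6   S6  S7 
 * S7   S7  S1 
(> = start, * = accepting)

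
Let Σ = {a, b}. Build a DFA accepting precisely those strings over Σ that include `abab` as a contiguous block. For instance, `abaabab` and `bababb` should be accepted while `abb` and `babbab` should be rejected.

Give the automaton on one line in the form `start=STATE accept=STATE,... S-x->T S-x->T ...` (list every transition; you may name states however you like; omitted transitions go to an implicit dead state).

start=q0 accept=q4 q0-a->q1 q0-b->q0 q1-a->q1 q1-b->q2 q2-a->q3 q2-b->q0 q3-a->q1 q3-b->q4 q4-a->q4 q4-b->q4

States q0..q3 record the length of the longest prefix of `abab` that matches the current input suffix. Reaching q4 means `abab` has been seen, and we stay there forever. Accept from q4.
        a   b  
>  q0   q1  q0 
   q1   q1  q2 
   q2   q3  q0 
   q3   q1  q4 
 * q4   q4  q4 
(> = start, * = accepting)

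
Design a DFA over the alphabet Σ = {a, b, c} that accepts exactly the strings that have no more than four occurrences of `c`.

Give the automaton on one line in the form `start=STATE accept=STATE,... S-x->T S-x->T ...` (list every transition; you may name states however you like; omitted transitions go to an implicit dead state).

start=q0 accept=q0,q1,q2,q3,q4 q0-a->q0 q0-b->q0 q0-c->q1 q1-a->q1 q1-b->q1 q1-c->q2 q2-a->q2 q2-b->q2 q2-c->q3 q3-a->q3 q3-b->q3 q3-c->q4 q4-a->q4 q4-b->q4 q4-c->q5 q5-a->q5 q5-b->q5 q5-c->q5

Count `c`s, saturating at 5: states q0 through q4 mean 0 through 4 `c`s seen; q5 means more than 4. Each `c` increments (capped at q5); other symbols loop. Accept from {q0, q1, q2, q3, q4}.
        a   b   c  
>* q0   q0  q0  q1 
 * q1   q1  q1  q2 
 * q2   q2  q2  q3 
 * q3   q3  q3  q4 
 * q4   q4  q4  q5 
   q5   q5  q5  q5 
(> = start, * = accepting)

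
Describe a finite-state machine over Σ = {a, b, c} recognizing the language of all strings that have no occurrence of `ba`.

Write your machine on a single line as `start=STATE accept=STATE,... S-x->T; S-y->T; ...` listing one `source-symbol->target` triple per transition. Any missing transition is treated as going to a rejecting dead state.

start=q0; accept=q0,q1; q0-a->q0; q0-b->q1; q0-c->q0; q1-a->q2; q1-b->q1; q1-c->q0; q2-a->q2; q2-b->q2; q2-c->q2

This is the complement of 'contains `ba`'. Use the same substring-matching states — q0 through q2 holding how much of `ba` has just been matched — but flip the accepting set: everything except the trap q2 accepts.
3 states suffice.
        a   b   c  
>* q0   q0  q1  q0 
 * q1   q2  q1  q0 
   q2   q2  q2  q2 
(> = start, * = accepting)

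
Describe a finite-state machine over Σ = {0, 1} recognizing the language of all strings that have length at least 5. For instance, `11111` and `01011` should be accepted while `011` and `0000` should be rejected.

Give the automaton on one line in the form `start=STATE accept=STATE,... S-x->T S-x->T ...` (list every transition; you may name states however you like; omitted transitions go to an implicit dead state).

start=A accept=F,G A-0->B A-1->B B-0->C B-1->C C-0->D C-1->D D-0->E D-1->E E-0->F E-1->F F-0->G F-1->G G-0->G G-1->G

We only need to distinguish lengths 0, 1, …, 5, and '>5'. Chain A → B → C → D → E → F → G on every symbol, with G looping. Accepting states: {F, G}.
A 7-state machine:
       0  1 
>  A   B  B 
   B   C  C 
   C   D  D 
   D   E  E 
   E   F  F 
 * F   G  G 
 * G   G  G 
(> = start, * = accepting)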